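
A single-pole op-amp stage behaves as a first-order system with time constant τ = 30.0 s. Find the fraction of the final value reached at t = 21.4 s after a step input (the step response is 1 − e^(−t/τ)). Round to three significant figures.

y/y_∞ ≈ 0.510

y(t)/y_∞ = 1 − e^(−t/τ) = 1 − e^(−21.4/30.0) = 1 − e^(−0.713) = 0.510.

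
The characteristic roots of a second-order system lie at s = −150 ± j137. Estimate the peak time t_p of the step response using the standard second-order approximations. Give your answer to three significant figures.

t_p ≈ 0.0229 s

t_p = π/ω_d with ω_d = 137 (the imaginary part), so t_p = 0.0229 s.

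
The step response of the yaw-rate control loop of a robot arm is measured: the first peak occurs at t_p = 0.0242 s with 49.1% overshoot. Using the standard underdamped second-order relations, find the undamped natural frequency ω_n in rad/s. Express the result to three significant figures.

ω_n ≈ 133 rad/s

ζ from %OS: ζ = |ln 0.491|/√(π²+ln²0.491) = 0.221.
From t_p = π/ω_d, ω_d = π/0.0242 = 130 rad/s, so ω_n = ω_d/√(1−ζ²) = 133 rad/s.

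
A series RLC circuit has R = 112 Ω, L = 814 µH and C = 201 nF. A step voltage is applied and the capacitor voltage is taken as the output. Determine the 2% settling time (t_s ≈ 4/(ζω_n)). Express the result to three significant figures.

For a series RLC circuit (capacitor voltage as output), ω_n = 1/√(LC) = 1/√(814 µH · 201 nF) = 78200 rad/s.
ζ = (R/2)·√(C/L) = (112/2)·√(201 nF/814 µH) = 0.880.
t_s ≈ 4/(ζω_n) = 0.0000581 s.

t_s ≈ 0.0000581 s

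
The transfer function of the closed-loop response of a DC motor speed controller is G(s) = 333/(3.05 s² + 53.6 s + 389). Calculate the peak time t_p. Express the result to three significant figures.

Dividing through by 3.05: denominator becomes s² + 17.57 s + 127.5.
So ω_n = √127.5 = 11.3 rad/s and ζ = 17.57/(2·11.3) = 0.778.
ω_d = ω_n√(1−ζ²) = 7.09 rad/s. t_p = π/ω_d = 0.443 s.

t_p ≈ 0.443 s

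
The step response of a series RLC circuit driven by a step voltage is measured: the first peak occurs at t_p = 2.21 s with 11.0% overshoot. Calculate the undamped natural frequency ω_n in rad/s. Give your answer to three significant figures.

ω_n ≈ 1.74 rad/s

ζ from %OS: ζ = |ln 0.110|/√(π²+ln²0.110) = 0.575.
From t_p = π/ω_d, ω_d = π/2.21 = 1.42 rad/s, so ω_n = ω_d/√(1−ζ²) = 1.74 rad/s.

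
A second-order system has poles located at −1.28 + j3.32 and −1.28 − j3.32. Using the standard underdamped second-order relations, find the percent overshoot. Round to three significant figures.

%OS ≈ 29.8%

|pole| = ω_n = √(1.28² + 3.32²) = 3.56 rad/s; ζ = cos θ = σ/ω_n = 0.360.
%OS = 100·exp(−πζ/√(1−ζ²)) = 29.8%.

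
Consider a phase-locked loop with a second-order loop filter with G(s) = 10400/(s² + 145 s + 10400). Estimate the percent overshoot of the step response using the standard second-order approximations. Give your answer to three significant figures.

%OS ≈ 4.18%

Comparing the denominator to s² + 2ζω_n s + ω_n²: ω_n = √10400 = 102 rad/s, and 2ζω_n = 145 so ζ = 145/(2·102) = 0.711.
%OS = 100 e^{−πζ/√(1−ζ²)} with ζ = 0.711 gives 4.18%.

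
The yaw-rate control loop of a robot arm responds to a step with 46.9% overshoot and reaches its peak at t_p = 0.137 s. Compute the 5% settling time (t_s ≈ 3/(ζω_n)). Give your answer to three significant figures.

From the overshoot, ζ = −ln(OS)/√(π²+ln²(OS)) = 0.234.
From t_p = π/ω_d, ω_d = π/0.137 = 22.9 rad/s, so ω_n = ω_d/√(1−ζ²) = 23.6 rad/s.
t_s ≈ 3/(ζω_n) = 3/(0.234·23.6) = 0.543 s.

t_s ≈ 0.543 s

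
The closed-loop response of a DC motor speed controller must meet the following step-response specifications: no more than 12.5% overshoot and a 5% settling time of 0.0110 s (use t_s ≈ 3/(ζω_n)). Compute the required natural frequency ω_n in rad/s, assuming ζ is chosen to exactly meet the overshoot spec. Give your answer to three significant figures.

ω_n ≈ 494 rad/s

ζ = −ln(OS)/√(π² + (ln OS)²). With OS = 0.125, ln OS = −2.079 and ζ = 2.079/3.767 = 0.552.
Then ω_n = 3/(ζ t_s) = 3/(0.552 × 0.0110) = 494 rad/s.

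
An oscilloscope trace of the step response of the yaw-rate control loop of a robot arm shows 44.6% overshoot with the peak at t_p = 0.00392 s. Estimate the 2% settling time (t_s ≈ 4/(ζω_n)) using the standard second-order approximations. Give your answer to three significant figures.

t_s ≈ 0.0194 s

The overshoot fixes ζ = −ln(OS)/√(π²+ln²(OS)) = 0.249.
From t_p = π/ω_d, ω_d = π/0.00392 = 801 rad/s, so ω_n = ω_d/√(1−ζ²) = 827 rad/s.
t_s ≈ 4/(ζω_n) = 4/(0.249·827) = 0.0194 s.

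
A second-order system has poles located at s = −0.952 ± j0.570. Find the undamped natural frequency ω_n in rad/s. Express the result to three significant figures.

With σ = 0.952, ω_d = 0.570: ω_n = √(σ²+ω_d²) = 1.11 rad/s, ζ = σ/ω_n = 0.858.

ω_n ≈ 1.11 rad/s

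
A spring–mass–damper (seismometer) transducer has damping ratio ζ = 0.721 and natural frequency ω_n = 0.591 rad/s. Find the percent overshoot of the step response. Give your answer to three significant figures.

For an underdamped second-order system, %OS = 100·exp(−πζ/√(1−ζ²)).
πζ/√(1−ζ²) = π·0.721/√(1−0.520) = 3.269, so %OS = 100·e^(−3.269) = 3.81%.

%OS ≈ 3.81%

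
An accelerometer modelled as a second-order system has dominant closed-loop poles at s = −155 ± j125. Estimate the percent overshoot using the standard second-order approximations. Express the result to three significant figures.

With σ = 155, ω_d = 125: ω_n = √(σ²+ω_d²) = 199 rad/s, ζ = σ/ω_n = 0.778.
%OS = 100·exp(−πζ/√(1−ζ²)) = 2.03%.

%OS ≈ 2.03%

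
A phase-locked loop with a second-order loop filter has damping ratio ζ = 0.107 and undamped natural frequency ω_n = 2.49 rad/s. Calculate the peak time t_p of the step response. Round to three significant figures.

The damped frequency is ω_d = ω_n√(1−ζ²) = 2.49·√(1−0.0114) = 2.48 rad/s.
Peak time t_p = π/ω_d = π/2.48 = 1.27 s.

t_p ≈ 1.27 s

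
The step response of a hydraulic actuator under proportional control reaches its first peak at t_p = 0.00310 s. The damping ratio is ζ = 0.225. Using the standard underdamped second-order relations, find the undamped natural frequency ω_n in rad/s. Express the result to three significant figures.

Peak time t_p = π/ω_d, so ω_d = π/t_p = π/0.00310 = 1010 rad/s.
ω_n = ω_d/√(1−ζ²) = 1010/√0.949 = 1040 rad/s.

ω_n ≈ 1040 rad/s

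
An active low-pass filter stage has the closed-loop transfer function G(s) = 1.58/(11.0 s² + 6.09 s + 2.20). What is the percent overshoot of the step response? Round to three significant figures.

%OS ≈ 8.41%

Dividing through by 11.0: denominator becomes s² + 0.5536 s + 0.2000.
So ω_n = √0.2000 = 0.447 rad/s and ζ = 0.5536/(2·0.447) = 0.619.
Overshoot: exp(−π·0.619/√(1−0.619²)) = 0.0841, i.e. 8.41%.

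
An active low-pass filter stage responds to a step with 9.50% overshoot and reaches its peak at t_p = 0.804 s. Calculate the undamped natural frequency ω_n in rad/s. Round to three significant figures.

From the overshoot, ζ = −ln(OS)/√(π²+ln²(OS)) = 0.600.
From t_p = π/ω_d, ω_d = π/0.804 = 3.91 rad/s, so ω_n = ω_d/√(1−ζ²) = 4.88 rad/s.

ω_n ≈ 4.88 rad/s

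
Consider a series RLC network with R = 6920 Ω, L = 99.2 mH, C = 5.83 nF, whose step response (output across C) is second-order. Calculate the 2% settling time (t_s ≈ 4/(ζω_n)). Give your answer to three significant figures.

For a series RLC circuit (capacitor voltage as output), ω_n = 1/√(LC) = 1/√(99.2 mH · 5.83 nF) = 41600 rad/s.
ζ = (R/2)·√(C/L) = (6920/2)·√(5.83 nF/99.2 mH) = 0.839.
t_s ≈ 4/(ζω_n) = 0.000115 s.

t_s ≈ 0.000115 s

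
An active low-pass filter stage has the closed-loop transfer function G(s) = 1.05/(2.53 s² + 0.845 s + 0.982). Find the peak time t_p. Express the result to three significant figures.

Dividing through by 2.53: denominator becomes s² + 0.3340 s + 0.3881.
So ω_n = √0.3881 = 0.623 rad/s and ζ = 0.3340/(2·0.623) = 0.268.
ω_d = ω_n√(1−ζ²) = 0.600 rad/s. t_p = π/ω_d = 5.23 s.

t_p ≈ 5.23 s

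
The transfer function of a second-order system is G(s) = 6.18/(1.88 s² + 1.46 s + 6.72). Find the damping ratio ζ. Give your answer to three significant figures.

ζ ≈ 0.205

Dividing through by 1.88: denominator becomes s² + 0.7766 s + 3.574.
So ω_n = √3.574 = 1.89 rad/s and ζ = 0.7766/(2·1.89) = 0.205.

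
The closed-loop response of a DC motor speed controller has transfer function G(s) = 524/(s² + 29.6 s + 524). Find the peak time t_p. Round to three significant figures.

Matching coefficients with s² + 2ζω_n s + ω_n² gives ω_n² = 524 ⇒ ω_n = 22.9 rad/s, and ζ = 29.6/(2ω_n) = 0.647.
ω_d = 22.9·√(1 − 0.647²) = 17.5 rad/s. Then t_p = π/ω_d = 0.180 s.

t_p ≈ 0.180 s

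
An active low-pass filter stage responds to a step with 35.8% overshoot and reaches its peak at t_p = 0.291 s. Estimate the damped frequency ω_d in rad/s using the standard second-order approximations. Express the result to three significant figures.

ω_d ≈ 10.8 rad/s

t_p = π/ω_d, so ω_d = π/0.291 = 10.8 rad/s.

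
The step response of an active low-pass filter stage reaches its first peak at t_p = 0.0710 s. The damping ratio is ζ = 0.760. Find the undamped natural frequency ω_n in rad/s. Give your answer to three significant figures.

ω_n ≈ 68.1 rad/s

Peak time t_p = π/ω_d, so ω_d = π/t_p = π/0.0710 = 44.2 rad/s.
ω_n = ω_d/√(1−ζ²) = 44.2/√0.422 = 68.1 rad/s.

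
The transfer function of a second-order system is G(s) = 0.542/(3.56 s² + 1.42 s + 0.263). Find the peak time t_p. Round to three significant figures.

t_p ≈ 17.0 s

Dividing through by 3.56: denominator becomes s² + 0.3989 s + 0.07388.
So ω_n = √0.07388 = 0.272 rad/s and ζ = 0.3989/(2·0.272) = 0.734.
ω_d = 0.272·√(1 − 0.734²) = 0.185 rad/s. t_p = π/ω_d = 17.0 s.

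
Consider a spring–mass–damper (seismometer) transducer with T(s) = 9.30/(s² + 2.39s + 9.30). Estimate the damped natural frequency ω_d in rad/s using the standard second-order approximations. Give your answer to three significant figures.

Comparing the denominator to s² + 2ζω_n s + ω_n²: ω_n = √9.30 = 3.05 rad/s, and 2ζω_n = 2.39 so ζ = 2.39/(2·3.05) = 0.392.
ω_d = 3.05·√(1 − 0.392²) = 2.81 rad/s.

ω_d ≈ 2.81 rad/s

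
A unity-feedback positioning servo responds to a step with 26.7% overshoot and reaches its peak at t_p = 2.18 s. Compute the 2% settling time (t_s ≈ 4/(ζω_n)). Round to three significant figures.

t_s ≈ 6.60 s

ζ from %OS: ζ = |ln 0.267|/√(π²+ln²0.267) = 0.387.
From t_p = π/ω_d, ω_d = π/2.18 = 1.44 rad/s, so ω_n = ω_d/√(1−ζ²) = 1.56 rad/s.
t_s ≈ 4/(ζω_n) = 4/(0.387·1.56) = 6.60 s.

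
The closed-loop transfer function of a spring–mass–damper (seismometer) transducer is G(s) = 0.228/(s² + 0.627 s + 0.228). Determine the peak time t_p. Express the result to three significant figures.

ω_n = √0.228 = 0.477 rad/s; ζ = 0.627/(2·0.477) = 0.657.
The damped frequency ω_d = ω_n√(1−ζ²) = 0.360 rad/s. Then t_p = π/ω_d = 8.72 s.

t_p ≈ 8.72 s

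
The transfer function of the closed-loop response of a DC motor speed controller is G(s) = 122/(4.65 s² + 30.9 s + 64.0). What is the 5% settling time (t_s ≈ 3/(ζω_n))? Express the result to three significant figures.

Dividing through by 4.65: denominator becomes s² + 6.645 s + 13.76.
So ω_n = √13.76 = 3.71 rad/s and ζ = 6.645/(2·3.71) = 0.896.
t_s ≈ 3/(ζω_n) = 0.903 s.

t_s ≈ 0.903 s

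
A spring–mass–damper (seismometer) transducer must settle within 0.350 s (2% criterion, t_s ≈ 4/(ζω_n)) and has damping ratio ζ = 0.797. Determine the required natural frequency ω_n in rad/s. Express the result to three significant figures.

ω_n ≈ 14.3 rad/s

Rearranging t_s ≈ 4/(ζω_n) gives ω_n = 4/(ζ·t_s) = 4/(0.797 × 0.350) = 14.3 rad/s.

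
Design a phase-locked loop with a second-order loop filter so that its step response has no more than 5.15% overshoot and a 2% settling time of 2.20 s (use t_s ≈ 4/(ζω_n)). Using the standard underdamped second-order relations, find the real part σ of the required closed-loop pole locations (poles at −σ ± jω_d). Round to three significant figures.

σ ≈ 1.82

The settling-time spec alone fixes σ = ζω_n = 4/t_s = 4/2.20 = 1.82.
(Overshoot then fixes ζ = 0.687 and hence ω_d = σ·√(1−ζ²)/ζ = 1.93 rad/s.)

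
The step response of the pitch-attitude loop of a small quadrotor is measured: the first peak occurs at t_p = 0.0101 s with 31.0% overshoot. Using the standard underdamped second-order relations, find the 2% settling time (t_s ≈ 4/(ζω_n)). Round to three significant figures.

t_s ≈ 0.0345 s

From the overshoot, ζ = −ln(OS)/√(π²+ln²(OS)) = 0.349.
t_p = π/ω_d ⇒ ω_d = 311 rad/s; then ω_n = ω_d/√(1−ζ²) = 332 rad/s.
t_s ≈ 4/(ζω_n) = 4/(0.349·332) = 0.0345 s.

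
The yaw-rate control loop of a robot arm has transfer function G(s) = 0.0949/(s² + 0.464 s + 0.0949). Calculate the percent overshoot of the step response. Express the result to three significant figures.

ω_n = √0.0949 = 0.308 rad/s; ζ = 0.464/(2·0.308) = 0.753.
%OS = 100 e^{−πζ/√(1−ζ²)} with ζ = 0.753 gives 2.74%.

%OS ≈ 2.74%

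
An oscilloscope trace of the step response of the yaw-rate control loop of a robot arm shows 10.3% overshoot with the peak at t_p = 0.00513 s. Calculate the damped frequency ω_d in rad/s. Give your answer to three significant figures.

ω_d ≈ 612 rad/s

t_p = π/ω_d, so ω_d = π/0.00513 = 612 rad/s.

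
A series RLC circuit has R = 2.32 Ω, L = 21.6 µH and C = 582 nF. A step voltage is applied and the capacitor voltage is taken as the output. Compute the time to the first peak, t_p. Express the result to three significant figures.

t_p ≈ 0.0000113 s

For a series RLC circuit (capacitor voltage as output), ω_n = 1/√(LC) = 1/√(21.6 µH · 582 nF) = 282000 rad/s.
ζ = (R/2)·√(C/L) = (2.32/2)·√(582 nF/21.6 µH) = 0.190.
ω_d = ω_n√(1−ζ²) = 277000 rad/s. t_p = π/ω_d = 0.0000113 s.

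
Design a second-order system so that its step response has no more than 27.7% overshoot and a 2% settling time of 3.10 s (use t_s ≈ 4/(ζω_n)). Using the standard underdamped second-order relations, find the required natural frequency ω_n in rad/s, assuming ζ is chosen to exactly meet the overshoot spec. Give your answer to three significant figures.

ω_n ≈ 3.41 rad/s

ζ = −ln(OS)/√(π² + (ln OS)²). With OS = 0.277, ln OS = −1.284 and ζ = 1.284/3.394 = 0.378.
Then ω_n = 4/(ζ t_s) = 4/(0.378 × 3.10) = 3.41 rad/s.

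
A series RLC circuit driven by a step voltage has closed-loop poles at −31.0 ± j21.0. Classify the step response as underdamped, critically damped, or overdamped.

underdamped

Since the poles form a complex-conjugate pair with nonzero imaginary part, the response is underdamped.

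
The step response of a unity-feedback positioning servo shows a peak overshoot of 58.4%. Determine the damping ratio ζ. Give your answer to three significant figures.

ζ ≈ 0.169

Inverting the overshoot relation: ζ = |ln 0.584|/√(π² + ln²0.584) = 0.169.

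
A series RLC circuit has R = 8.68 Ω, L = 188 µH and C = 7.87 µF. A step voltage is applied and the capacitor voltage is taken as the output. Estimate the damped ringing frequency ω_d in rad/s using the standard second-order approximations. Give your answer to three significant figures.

For a series RLC circuit (capacitor voltage as output), ω_n = 1/√(LC) = 1/√(188 µH · 7.87 µF) = 26000 rad/s.
ζ = (R/2)·√(C/L) = (8.68/2)·√(7.87 µF/188 µH) = 0.888.
ω_d = 26000·√(1 − 0.888²) = 12000 rad/s.

ω_d ≈ 12000 rad/s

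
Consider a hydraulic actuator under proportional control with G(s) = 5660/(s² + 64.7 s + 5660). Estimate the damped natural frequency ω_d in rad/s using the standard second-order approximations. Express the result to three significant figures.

Matching coefficients with s² + 2ζω_n s + ω_n² gives ω_n² = 5660 ⇒ ω_n = 75.2 rad/s, and ζ = 64.7/(2ω_n) = 0.430.
The damped frequency ω_d = ω_n√(1−ζ²) = 67.9 rad/s.

ω_d ≈ 67.9 rad/s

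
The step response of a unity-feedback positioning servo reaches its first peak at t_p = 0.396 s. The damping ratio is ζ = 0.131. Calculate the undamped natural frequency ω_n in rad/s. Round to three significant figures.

ω_n ≈ 8.00 rad/s

Peak time t_p = π/ω_d, so ω_d = π/t_p = π/0.396 = 7.93 rad/s.
ω_n = ω_d/√(1−ζ²) = 7.93/√0.983 = 8.00 rad/s.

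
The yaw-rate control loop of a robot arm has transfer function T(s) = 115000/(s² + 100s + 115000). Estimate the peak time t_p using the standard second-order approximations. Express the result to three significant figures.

ω_n = √115000 = 339 rad/s; ζ = 100/(2·339) = 0.147.
ω_d = ω_n√(1−ζ²) = 335 rad/s. Then t_p = π/ω_d = 0.00937 s.

t_p ≈ 0.00937 s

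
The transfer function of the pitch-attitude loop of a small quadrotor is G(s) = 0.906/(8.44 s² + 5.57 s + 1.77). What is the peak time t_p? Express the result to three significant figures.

Dividing through by 8.44: denominator becomes s² + 0.6600 s + 0.2097.
So ω_n = √0.2097 = 0.458 rad/s and ζ = 0.6600/(2·0.458) = 0.721.
ω_d = ω_n√(1−ζ²) = 0.318 rad/s. t_p = π/ω_d = 9.89 s.

t_p ≈ 9.89 s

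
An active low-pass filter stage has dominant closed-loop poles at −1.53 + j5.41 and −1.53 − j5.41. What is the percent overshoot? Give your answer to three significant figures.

%OS ≈ 41.1%

|pole| = ω_n = √(1.53² + 5.41²) = 5.62 rad/s; ζ = cos θ = σ/ω_n = 0.272.
%OS = 100 e^{−πζ/√(1−ζ²)} with ζ = 0.272 gives 41.1%.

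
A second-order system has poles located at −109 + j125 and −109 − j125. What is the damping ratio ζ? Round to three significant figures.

|pole| = ω_n = √(109² + 125²) = 166 rad/s; ζ = cos θ = σ/ω_n = 0.657.

ζ ≈ 0.657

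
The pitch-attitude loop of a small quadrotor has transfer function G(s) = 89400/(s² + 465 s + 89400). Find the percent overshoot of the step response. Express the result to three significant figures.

%OS ≈ 2.05%

Matching coefficients with s² + 2ζω_n s + ω_n² gives ω_n² = 89400 ⇒ ω_n = 299 rad/s, and ζ = 465/(2ω_n) = 0.778.
Overshoot: exp(−π·0.778/√(1−0.778²)) = 0.0205, i.e. 2.05%.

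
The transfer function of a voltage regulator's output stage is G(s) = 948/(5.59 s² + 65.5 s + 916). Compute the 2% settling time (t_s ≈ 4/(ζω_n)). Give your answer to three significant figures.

Dividing through by 5.59: denominator becomes s² + 11.72 s + 163.9.
So ω_n = √163.9 = 12.8 rad/s and ζ = 11.72/(2·12.8) = 0.458.
t_s ≈ 4/(ζω_n) = 0.683 s.

t_s ≈ 0.683 s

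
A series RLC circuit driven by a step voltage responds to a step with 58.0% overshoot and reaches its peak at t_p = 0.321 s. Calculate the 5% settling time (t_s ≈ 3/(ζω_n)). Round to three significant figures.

t_s ≈ 1.77 s

From the overshoot, ζ = −ln(OS)/√(π²+ln²(OS)) = 0.171.
From t_p = π/ω_d, ω_d = π/0.321 = 9.79 rad/s, so ω_n = ω_d/√(1−ζ²) = 9.93 rad/s.
t_s ≈ 3/(ζω_n) = 3/(0.171·9.93) = 1.77 s.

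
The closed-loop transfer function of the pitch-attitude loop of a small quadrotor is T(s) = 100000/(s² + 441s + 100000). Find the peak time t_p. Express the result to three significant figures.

Comparing the denominator to s² + 2ζω_n s + ω_n²: ω_n = √100000 = 316 rad/s, and 2ζω_n = 441 so ζ = 441/(2·316) = 0.697.
The damped frequency ω_d = ω_n√(1−ζ²) = 227 rad/s. Then t_p = π/ω_d = 0.0139 s.

t_p ≈ 0.0139 s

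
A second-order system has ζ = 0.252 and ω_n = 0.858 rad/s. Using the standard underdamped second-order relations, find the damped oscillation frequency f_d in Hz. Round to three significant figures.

ω_d = ω_n√(1−ζ²) = 0.858·√0.936 = 0.830 rad/s.
f_d = ω_d/(2π) = 0.132 Hz.

f_d ≈ 0.132 Hz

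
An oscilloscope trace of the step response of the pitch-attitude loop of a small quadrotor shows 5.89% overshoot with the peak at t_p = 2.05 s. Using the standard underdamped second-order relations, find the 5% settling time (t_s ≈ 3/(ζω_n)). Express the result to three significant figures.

t_s ≈ 2.17 s

From the overshoot, ζ = −ln(OS)/√(π²+ln²(OS)) = 0.670.
From t_p = π/ω_d, ω_d = π/2.05 = 1.53 rad/s, so ω_n = ω_d/√(1−ζ²) = 2.06 rad/s.
t_s ≈ 3/(ζω_n) = 3/(0.670·2.06) = 2.17 s.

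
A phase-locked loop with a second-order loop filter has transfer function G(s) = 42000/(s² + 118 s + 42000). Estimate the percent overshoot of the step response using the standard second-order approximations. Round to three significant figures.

%OS ≈ 38.9%

Matching coefficients with s² + 2ζω_n s + ω_n² gives ω_n² = 42000 ⇒ ω_n = 205 rad/s, and ζ = 118/(2ω_n) = 0.288.
%OS = 100 e^{−πζ/√(1−ζ²)} with ζ = 0.288 gives 38.9%.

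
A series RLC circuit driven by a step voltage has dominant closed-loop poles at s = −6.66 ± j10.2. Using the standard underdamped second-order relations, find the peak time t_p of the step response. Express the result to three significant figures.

t_p ≈ 0.308 s

t_p = π/ω_d with ω_d = 10.2 (the imaginary part), so t_p = 0.308 s.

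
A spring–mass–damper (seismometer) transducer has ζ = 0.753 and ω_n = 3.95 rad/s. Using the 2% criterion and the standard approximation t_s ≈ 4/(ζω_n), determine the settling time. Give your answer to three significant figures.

t_s ≈ 1.34 s

t_s ≈ 4/(ζω_n) = 4/(0.753 × 3.95) = 1.34 s.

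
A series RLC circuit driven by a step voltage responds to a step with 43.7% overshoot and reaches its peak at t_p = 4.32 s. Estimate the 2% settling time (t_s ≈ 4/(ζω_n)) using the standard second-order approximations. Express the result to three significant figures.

From the overshoot, ζ = −ln(OS)/√(π²+ln²(OS)) = 0.255.
From t_p = π/ω_d, ω_d = π/4.32 = 0.727 rad/s, so ω_n = ω_d/√(1−ζ²) = 0.752 rad/s.
t_s ≈ 4/(ζω_n) = 4/(0.255·0.752) = 20.9 s.

t_s ≈ 20.9 s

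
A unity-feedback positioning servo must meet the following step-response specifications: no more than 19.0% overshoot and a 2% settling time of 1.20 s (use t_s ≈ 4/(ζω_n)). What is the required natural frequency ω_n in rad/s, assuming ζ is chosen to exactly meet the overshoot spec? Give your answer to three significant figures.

ω_n ≈ 7.13 rad/s

Inverting the overshoot relation: ζ = |ln 0.190|/√(π² + ln²0.190) = 0.467.
From t_s ≈ 4/(ζω_n): ω_n = 4/(ζ·t_s) = 4/(0.467·1.20) = 7.13 rad/s.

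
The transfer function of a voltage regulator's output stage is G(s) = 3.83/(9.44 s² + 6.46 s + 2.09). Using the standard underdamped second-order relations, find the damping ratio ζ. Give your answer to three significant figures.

Dividing through by 9.44: denominator becomes s² + 0.6843 s + 0.2214.
So ω_n = √0.2214 = 0.471 rad/s and ζ = 0.6843/(2·0.471) = 0.727.

ζ ≈ 0.727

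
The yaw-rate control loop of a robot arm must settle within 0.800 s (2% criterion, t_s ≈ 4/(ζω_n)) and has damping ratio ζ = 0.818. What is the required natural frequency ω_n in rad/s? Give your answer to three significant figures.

ω_n ≈ 6.11 rad/s

Rearranging t_s ≈ 4/(ζω_n) gives ω_n = 4/(ζ·t_s) = 4/(0.818 × 0.800) = 6.11 rad/s.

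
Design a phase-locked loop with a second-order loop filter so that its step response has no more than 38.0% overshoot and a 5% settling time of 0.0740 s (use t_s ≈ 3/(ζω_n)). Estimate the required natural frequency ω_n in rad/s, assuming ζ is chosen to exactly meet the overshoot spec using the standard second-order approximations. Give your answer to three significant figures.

ω_n ≈ 138 rad/s

From %OS = 100·exp(−πζ/√(1−ζ²)), invert to get ζ = −ln(OS)/√(π² + ln²(OS)) with OS = 0.380.
−ln 0.380 = 0.9676, so ζ = 0.9676/√(π² + 0.9362) = 0.294.
From t_s ≈ 3/(ζω_n): ω_n = 3/(ζ·t_s) = 3/(0.294·0.0740) = 138 rad/s.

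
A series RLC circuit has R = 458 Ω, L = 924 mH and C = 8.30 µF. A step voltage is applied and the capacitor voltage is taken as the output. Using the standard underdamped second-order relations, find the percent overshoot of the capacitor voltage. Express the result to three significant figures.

For a series RLC circuit (capacitor voltage as output), ω_n = 1/√(LC) = 1/√(924 mH · 8.30 µF) = 361 rad/s.
ζ = (R/2)·√(C/L) = (458/2)·√(8.30 µF/924 mH) = 0.686.
Overshoot: exp(−π·0.686/√(1−0.686²)) = 0.0516, i.e. 5.16%.

%OS ≈ 5.16%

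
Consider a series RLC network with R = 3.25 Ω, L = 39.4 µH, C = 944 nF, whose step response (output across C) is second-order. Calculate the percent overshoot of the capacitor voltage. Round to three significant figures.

For a series RLC circuit (capacitor voltage as output), ω_n = 1/√(LC) = 1/√(39.4 µH · 944 nF) = 164000 rad/s.
ζ = (R/2)·√(C/L) = (3.25/2)·√(944 nF/39.4 µH) = 0.252.
%OS = 100·exp(−πζ/√(1−ζ²)) = 44.2%.

%OS ≈ 44.2%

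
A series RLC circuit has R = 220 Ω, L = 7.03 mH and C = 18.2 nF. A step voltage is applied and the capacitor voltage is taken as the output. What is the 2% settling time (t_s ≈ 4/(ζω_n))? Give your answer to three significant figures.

For a series RLC circuit (capacitor voltage as output), ω_n = 1/√(LC) = 1/√(7.03 mH · 18.2 nF) = 88400 rad/s.
ζ = (R/2)·√(C/L) = (220/2)·√(18.2 nF/7.03 mH) = 0.177.
t_s ≈ 4/(ζω_n) = 0.000256 s.

t_s ≈ 0.000256 s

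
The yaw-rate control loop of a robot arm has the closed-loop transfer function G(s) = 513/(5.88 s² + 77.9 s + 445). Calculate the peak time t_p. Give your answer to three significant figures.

Dividing through by 5.88: denominator becomes s² + 13.25 s + 75.68.
So ω_n = √75.68 = 8.70 rad/s and ζ = 13.25/(2·8.70) = 0.761.
ω_d = ω_n√(1−ζ²) = 5.64 rad/s. t_p = π/ω_d = 0.557 s.

t_p ≈ 0.557 s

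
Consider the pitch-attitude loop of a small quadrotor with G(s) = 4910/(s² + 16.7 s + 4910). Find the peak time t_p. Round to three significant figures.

ω_n = √4910 = 70.1 rad/s; ζ = 16.7/(2·70.1) = 0.119.
The damped frequency ω_d = ω_n√(1−ζ²) = 69.6 rad/s. Then t_p = π/ω_d = 0.0452 s.

t_p ≈ 0.0452 s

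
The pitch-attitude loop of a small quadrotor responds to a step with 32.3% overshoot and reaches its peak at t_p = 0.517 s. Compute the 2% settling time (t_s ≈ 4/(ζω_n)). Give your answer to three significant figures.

The overshoot fixes ζ = −ln(OS)/√(π²+ln²(OS)) = 0.338.
t_p = π/ω_d ⇒ ω_d = 6.08 rad/s; then ω_n = ω_d/√(1−ζ²) = 6.46 rad/s.
t_s ≈ 4/(ζω_n) = 4/(0.338·6.46) = 1.83 s.

t_s ≈ 1.83 s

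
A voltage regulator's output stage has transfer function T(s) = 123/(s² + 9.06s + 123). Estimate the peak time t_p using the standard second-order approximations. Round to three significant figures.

Comparing the denominator to s² + 2ζω_n s + ω_n²: ω_n = √123 = 11.1 rad/s, and 2ζω_n = 9.06 so ζ = 9.06/(2·11.1) = 0.408.
The damped frequency ω_d = ω_n√(1−ζ²) = 10.1 rad/s. Then t_p = π/ω_d = 0.310 s.

t_p ≈ 0.310 s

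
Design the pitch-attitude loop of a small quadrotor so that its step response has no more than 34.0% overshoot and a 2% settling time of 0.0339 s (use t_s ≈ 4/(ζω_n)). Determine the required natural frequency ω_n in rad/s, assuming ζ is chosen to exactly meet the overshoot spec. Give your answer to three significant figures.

ω_n ≈ 363 rad/s

From %OS = 100·exp(−πζ/√(1−ζ²)), invert to get ζ = −ln(OS)/√(π² + ln²(OS)) with OS = 0.340.
−ln 0.340 = 1.079, so ζ = 1.079/√(π² + 1.164) = 0.325.
From t_s ≈ 4/(ζω_n): ω_n = 4/(ζ·t_s) = 4/(0.325·0.0339) = 363 rad/s.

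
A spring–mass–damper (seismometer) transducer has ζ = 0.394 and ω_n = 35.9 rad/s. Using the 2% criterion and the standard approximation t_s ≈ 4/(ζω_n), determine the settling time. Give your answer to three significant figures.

t_s ≈ 4/(ζω_n) = 4/(0.394 × 35.9) = 0.283 s.

t_s ≈ 0.283 s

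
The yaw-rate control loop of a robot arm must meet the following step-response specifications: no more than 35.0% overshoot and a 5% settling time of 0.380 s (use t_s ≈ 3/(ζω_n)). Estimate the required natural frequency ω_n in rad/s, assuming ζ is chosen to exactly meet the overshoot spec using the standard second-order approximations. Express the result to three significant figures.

ω_n ≈ 24.9 rad/s

From %OS = 100·exp(−πζ/√(1−ζ²)), invert to get ζ = −ln(OS)/√(π² + ln²(OS)) with OS = 0.350.
−ln 0.350 = 1.050, so ζ = 1.050/√(π² + 1.102) = 0.317.
From t_s ≈ 3/(ζω_n): ω_n = 3/(ζ·t_s) = 3/(0.317·0.380) = 24.9 rad/s.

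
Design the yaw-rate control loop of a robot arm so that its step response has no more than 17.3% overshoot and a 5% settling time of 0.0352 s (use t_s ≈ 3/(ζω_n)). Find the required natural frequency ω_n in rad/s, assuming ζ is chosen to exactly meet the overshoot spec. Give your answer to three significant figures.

From %OS = 100·exp(−πζ/√(1−ζ²)), invert to get ζ = −ln(OS)/√(π² + ln²(OS)) with OS = 0.173.
−ln 0.173 = 1.754, so ζ = 1.754/√(π² + 3.078) = 0.488.
From t_s ≈ 3/(ζω_n): ω_n = 3/(ζ·t_s) = 3/(0.488·0.0352) = 175 rad/s.

ω_n ≈ 175 rad/s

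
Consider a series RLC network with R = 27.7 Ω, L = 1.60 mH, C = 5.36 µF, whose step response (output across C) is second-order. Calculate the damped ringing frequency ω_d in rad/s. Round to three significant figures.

For a series RLC circuit (capacitor voltage as output), ω_n = 1/√(LC) = 1/√(1.60 mH · 5.36 µF) = 10800 rad/s.
ζ = (R/2)·√(C/L) = (27.7/2)·√(5.36 µF/1.60 mH) = 0.802.
The damped frequency ω_d = ω_n√(1−ζ²) = 6460 rad/s.

ω_d ≈ 6460 rad/s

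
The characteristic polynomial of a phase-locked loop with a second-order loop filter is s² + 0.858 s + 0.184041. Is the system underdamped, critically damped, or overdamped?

a² − 4b = 0.858² − 4·0.184041 = 0 (repeated real root); the system is critically damped.

critically damped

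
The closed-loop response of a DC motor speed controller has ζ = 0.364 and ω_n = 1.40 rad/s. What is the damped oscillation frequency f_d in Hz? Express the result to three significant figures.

ω_d = ω_n√(1−ζ²) = 1.40·√0.868 = 1.30 rad/s.
f_d = ω_d/(2π) = 0.208 Hz.

f_d ≈ 0.208 Hz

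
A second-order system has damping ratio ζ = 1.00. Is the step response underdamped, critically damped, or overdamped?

critically damped

Since ζ = 1, the system is critically damped.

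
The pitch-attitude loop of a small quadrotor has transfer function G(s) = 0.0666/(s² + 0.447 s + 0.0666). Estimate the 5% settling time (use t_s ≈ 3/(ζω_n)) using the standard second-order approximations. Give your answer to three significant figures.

Comparing the denominator to s² + 2ζω_n s + ω_n²: ω_n = √0.0666 = 0.258 rad/s, and 2ζω_n = 0.447 so ζ = 0.447/(2·0.258) = 0.866.
t_s ≈ 3/(ζω_n) = 3/(0.866·0.258) = 13.4 s.

t_s ≈ 13.4 s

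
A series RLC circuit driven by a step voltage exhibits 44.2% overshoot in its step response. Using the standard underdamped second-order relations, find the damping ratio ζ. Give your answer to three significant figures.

ζ ≈ 0.252

ζ = −ln(OS)/√(π² + (ln OS)²). With OS = 0.442, ln OS = −0.8164 and ζ = 0.8164/3.246 = 0.252.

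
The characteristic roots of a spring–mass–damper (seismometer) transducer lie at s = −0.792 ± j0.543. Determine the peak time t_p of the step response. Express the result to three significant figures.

t_p ≈ 5.79 s

t_p = π/ω_d with ω_d = 0.543 (the imaginary part), so t_p = 5.79 s.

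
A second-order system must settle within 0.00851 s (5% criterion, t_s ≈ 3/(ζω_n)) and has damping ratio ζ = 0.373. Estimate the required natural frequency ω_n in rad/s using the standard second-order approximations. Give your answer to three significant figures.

ω_n ≈ 945 rad/s

Rearranging t_s ≈ 3/(ζω_n) gives ω_n = 3/(ζ·t_s) = 3/(0.373 × 0.00851) = 945 rad/s.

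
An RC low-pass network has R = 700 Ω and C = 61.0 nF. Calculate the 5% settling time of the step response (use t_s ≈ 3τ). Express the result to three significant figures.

t_s ≈ 0.000128 s

τ = RC = 700 × 61.0 nF = 0.0000427 s.
t_s ≈ 3τ = 0.000128 s.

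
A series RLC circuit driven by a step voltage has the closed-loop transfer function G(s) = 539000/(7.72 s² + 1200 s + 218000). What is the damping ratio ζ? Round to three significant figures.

Dividing through by 7.72: denominator becomes s² + 155.4 s + 28240.
So ω_n = √28240 = 168 rad/s and ζ = 155.4/(2·168) = 0.463.

ζ ≈ 0.463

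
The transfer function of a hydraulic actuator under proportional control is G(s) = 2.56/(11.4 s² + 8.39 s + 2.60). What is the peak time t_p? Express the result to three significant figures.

t_p ≈ 10.3 s

Dividing through by 11.4: denominator becomes s² + 0.7360 s + 0.2281.
So ω_n = √0.2281 = 0.478 rad/s and ζ = 0.7360/(2·0.478) = 0.771.
ω_d = 0.478·√(1 − 0.771²) = 0.304 rad/s. t_p = π/ω_d = 10.3 s.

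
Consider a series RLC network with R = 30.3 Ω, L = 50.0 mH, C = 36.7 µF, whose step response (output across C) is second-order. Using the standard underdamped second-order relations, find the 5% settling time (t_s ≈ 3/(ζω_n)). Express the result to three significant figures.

t_s ≈ 0.00990 s

For a series RLC circuit (capacitor voltage as output), ω_n = 1/√(LC) = 1/√(50.0 mH · 36.7 µF) = 738 rad/s.
ζ = (R/2)·√(C/L) = (30.3/2)·√(36.7 µF/50.0 mH) = 0.410.
t_s ≈ 3/(ζω_n) = 0.00990 s.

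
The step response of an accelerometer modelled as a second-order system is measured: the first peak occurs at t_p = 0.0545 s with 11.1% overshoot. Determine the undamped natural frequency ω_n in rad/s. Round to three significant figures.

From the overshoot, ζ = −ln(OS)/√(π²+ln²(OS)) = 0.573.
From t_p = π/ω_d, ω_d = π/0.0545 = 57.6 rad/s, so ω_n = ω_d/√(1−ζ²) = 70.4 rad/s.

ω_n ≈ 70.4 rad/s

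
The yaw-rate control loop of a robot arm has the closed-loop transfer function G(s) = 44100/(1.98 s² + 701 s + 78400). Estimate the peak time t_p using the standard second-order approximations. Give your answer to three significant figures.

Dividing through by 1.98: denominator becomes s² + 354.0 s + 39600.
So ω_n = √39600 = 199 rad/s and ζ = 354.0/(2·199) = 0.890.
ω_d = ω_n√(1−ζ²) = 90.9 rad/s. t_p = π/ω_d = 0.0346 s.

t_p ≈ 0.0346 s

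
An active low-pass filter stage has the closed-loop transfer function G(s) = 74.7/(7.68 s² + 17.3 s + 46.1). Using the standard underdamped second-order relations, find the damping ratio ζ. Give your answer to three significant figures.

Dividing through by 7.68: denominator becomes s² + 2.253 s + 6.003.
So ω_n = √6.003 = 2.45 rad/s and ζ = 2.253/(2·2.45) = 0.460.

ζ ≈ 0.460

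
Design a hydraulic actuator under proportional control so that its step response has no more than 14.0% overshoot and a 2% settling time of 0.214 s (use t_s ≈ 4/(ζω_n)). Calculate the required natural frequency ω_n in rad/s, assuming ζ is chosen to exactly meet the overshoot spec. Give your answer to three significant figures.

ω_n ≈ 35.2 rad/s

ζ = −ln(OS)/√(π² + (ln OS)²). With OS = 0.140, ln OS = −1.966 and ζ = 1.966/3.706 = 0.531.
From t_s ≈ 4/(ζω_n): ω_n = 4/(ζ·t_s) = 4/(0.531·0.214) = 35.2 rad/s.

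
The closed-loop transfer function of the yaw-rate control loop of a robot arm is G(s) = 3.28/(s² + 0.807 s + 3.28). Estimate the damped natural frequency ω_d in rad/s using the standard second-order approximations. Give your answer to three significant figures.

ω_n = √3.28 = 1.81 rad/s; ζ = 0.807/(2·1.81) = 0.223.
ω_d = ω_n√(1−ζ²) = 1.77 rad/s.

ω_d ≈ 1.77 rad/s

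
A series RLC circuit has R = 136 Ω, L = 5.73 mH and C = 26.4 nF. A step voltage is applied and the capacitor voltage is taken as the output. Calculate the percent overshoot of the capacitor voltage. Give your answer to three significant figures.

%OS ≈ 62.9%

For a series RLC circuit (capacitor voltage as output), ω_n = 1/√(LC) = 1/√(5.73 mH · 26.4 nF) = 81300 rad/s.
ζ = (R/2)·√(C/L) = (136/2)·√(26.4 nF/5.73 mH) = 0.146.
%OS = 100 e^{−πζ/√(1−ζ²)} with ζ = 0.146 gives 62.9%.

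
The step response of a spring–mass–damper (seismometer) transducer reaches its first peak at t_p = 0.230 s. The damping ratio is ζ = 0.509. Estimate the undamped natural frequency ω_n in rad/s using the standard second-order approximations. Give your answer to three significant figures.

ω_n ≈ 15.9 rad/s

Peak time t_p = π/ω_d, so ω_d = π/t_p = π/0.230 = 13.7 rad/s.
ω_n = ω_d/√(1−ζ²) = 13.7/√0.741 = 15.9 rad/s.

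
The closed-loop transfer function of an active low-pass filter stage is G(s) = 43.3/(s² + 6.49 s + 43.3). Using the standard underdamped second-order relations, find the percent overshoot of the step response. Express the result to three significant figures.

%OS ≈ 16.8%

Matching coefficients with s² + 2ζω_n s + ω_n² gives ω_n² = 43.3 ⇒ ω_n = 6.58 rad/s, and ζ = 6.49/(2ω_n) = 0.493.
%OS = 100·exp(−πζ/√(1−ζ²)) = 16.8%.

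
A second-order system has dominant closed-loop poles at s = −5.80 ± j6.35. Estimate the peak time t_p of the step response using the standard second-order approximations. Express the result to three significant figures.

t_p ≈ 0.495 s

t_p = π/ω_d with ω_d = 6.35 (the imaginary part), so t_p = 0.495 s.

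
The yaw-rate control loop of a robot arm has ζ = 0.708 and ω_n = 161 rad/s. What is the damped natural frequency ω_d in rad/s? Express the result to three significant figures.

ω_d = ω_n√(1−ζ²) = 161·√0.499 = 114 rad/s.

ω_d ≈ 114 rad/s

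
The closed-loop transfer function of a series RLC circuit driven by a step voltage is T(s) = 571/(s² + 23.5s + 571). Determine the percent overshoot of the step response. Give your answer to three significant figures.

%OS ≈ 17.0%

Comparing the denominator to s² + 2ζω_n s + ω_n²: ω_n = √571 = 23.9 rad/s, and 2ζω_n = 23.5 so ζ = 23.5/(2·23.9) = 0.492.
%OS = 100·exp(−πζ/√(1−ζ²)) = 17.0%.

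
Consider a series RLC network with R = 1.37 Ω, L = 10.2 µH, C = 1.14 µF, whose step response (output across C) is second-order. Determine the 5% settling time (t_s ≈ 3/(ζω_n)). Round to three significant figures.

For a series RLC circuit (capacitor voltage as output), ω_n = 1/√(LC) = 1/√(10.2 µH · 1.14 µF) = 293000 rad/s.
ζ = (R/2)·√(C/L) = (1.37/2)·√(1.14 µF/10.2 µH) = 0.229.
t_s ≈ 3/(ζω_n) = 0.0000447 s.

t_s ≈ 0.0000447 s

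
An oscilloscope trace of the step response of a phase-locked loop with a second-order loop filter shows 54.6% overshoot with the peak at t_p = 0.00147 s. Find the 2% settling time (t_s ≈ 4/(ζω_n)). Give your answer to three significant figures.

From the overshoot, ζ = −ln(OS)/√(π²+ln²(OS)) = 0.189.
From t_p = π/ω_d, ω_d = π/0.00147 = 2140 rad/s, so ω_n = ω_d/√(1−ζ²) = 2180 rad/s.
t_s ≈ 4/(ζω_n) = 4/(0.189·2180) = 0.00972 s.

t_s ≈ 0.00972 s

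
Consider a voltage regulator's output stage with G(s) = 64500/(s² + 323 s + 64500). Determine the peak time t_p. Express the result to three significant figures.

Comparing the denominator to s² + 2ζω_n s + ω_n²: ω_n = √64500 = 254 rad/s, and 2ζω_n = 323 so ζ = 323/(2·254) = 0.636.
The damped frequency ω_d = ω_n√(1−ζ²) = 196 rad/s. Then t_p = π/ω_d = 0.0160 s.

t_p ≈ 0.0160 s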